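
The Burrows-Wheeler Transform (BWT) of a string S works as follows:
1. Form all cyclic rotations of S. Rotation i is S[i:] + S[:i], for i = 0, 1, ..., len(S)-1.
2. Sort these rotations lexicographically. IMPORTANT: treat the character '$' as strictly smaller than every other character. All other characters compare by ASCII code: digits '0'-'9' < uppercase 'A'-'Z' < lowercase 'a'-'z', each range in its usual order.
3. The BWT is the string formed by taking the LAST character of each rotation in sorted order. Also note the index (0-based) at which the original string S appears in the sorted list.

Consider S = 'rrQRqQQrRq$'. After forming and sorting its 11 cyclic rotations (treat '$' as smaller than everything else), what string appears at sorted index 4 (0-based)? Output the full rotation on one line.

Answer: Rq$rrQRqQQr

Derivation:
All 11 rotations (rotation i = S[i:]+S[:i]):
  rot[0] = rrQRqQQrRq$
  rot[1] = rQRqQQrRq$r
  rot[2] = QRqQQrRq$rr
  rot[3] = RqQQrRq$rrQ
  rot[4] = qQQrRq$rrQR
  rot[5] = QQrRq$rrQRq
  rot[6] = QrRq$rrQRqQ
  rot[7] = rRq$rrQRqQQ
  rot[8] = Rq$rrQRqQQr
  rot[9] = q$rrQRqQQrR
  rot[10] = $rrQRqQQrRq
Sorted (with $ < everything):
  sorted[0] = $rrQRqQQrRq
  sorted[1] = QQrRq$rrQRq
  sorted[2] = QRqQQrRq$rr
  sorted[3] = QrRq$rrQRqQ
  sorted[4] = Rq$rrQRqQQr
  sorted[5] = RqQQrRq$rrQ
  sorted[6] = q$rrQRqQQrR
  sorted[7] = qQQrRq$rrQR
  sorted[8] = rQRqQQrRq$r
  sorted[9] = rRq$rrQRqQQ
  sorted[10] = rrQRqQQrRq$
sorted[4] = Rq$rrQRqQQr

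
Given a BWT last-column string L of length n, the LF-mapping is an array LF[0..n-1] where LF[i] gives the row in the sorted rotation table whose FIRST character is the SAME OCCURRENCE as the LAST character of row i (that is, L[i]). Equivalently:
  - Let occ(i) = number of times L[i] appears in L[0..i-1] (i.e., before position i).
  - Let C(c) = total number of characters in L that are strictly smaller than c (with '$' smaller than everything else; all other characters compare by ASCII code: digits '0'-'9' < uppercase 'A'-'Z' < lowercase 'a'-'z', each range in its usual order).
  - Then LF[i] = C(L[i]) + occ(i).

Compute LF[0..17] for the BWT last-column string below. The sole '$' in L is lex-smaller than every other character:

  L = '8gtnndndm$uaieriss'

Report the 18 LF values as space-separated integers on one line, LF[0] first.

Answer: 1 6 16 10 11 3 12 4 9 0 17 2 7 5 13 8 14 15

Derivation:
Char counts: '$':1, '8':1, 'a':1, 'd':2, 'e':1, 'g':1, 'i':2, 'm':1, 'n':3, 'r':1, 's':2, 't':1, 'u':1
C (first-col start): C('$')=0, C('8')=1, C('a')=2, C('d')=3, C('e')=5, C('g')=6, C('i')=7, C('m')=9, C('n')=10, C('r')=13, C('s')=14, C('t')=16, C('u')=17
L[0]='8': occ=0, LF[0]=C('8')+0=1+0=1
L[1]='g': occ=0, LF[1]=C('g')+0=6+0=6
L[2]='t': occ=0, LF[2]=C('t')+0=16+0=16
L[3]='n': occ=0, LF[3]=C('n')+0=10+0=10
L[4]='n': occ=1, LF[4]=C('n')+1=10+1=11
L[5]='d': occ=0, LF[5]=C('d')+0=3+0=3
L[6]='n': occ=2, LF[6]=C('n')+2=10+2=12
L[7]='d': occ=1, LF[7]=C('d')+1=3+1=4
L[8]='m': occ=0, LF[8]=C('m')+0=9+0=9
L[9]='$': occ=0, LF[9]=C('$')+0=0+0=0
L[10]='u': occ=0, LF[10]=C('u')+0=17+0=17
L[11]='a': occ=0, LF[11]=C('a')+0=2+0=2
L[12]='i': occ=0, LF[12]=C('i')+0=7+0=7
L[13]='e': occ=0, LF[13]=C('e')+0=5+0=5
L[14]='r': occ=0, LF[14]=C('r')+0=13+0=13
L[15]='i': occ=1, LF[15]=C('i')+1=7+1=8
L[16]='s': occ=0, LF[16]=C('s')+0=14+0=14
L[17]='s': occ=1, LF[17]=C('s')+1=14+1=15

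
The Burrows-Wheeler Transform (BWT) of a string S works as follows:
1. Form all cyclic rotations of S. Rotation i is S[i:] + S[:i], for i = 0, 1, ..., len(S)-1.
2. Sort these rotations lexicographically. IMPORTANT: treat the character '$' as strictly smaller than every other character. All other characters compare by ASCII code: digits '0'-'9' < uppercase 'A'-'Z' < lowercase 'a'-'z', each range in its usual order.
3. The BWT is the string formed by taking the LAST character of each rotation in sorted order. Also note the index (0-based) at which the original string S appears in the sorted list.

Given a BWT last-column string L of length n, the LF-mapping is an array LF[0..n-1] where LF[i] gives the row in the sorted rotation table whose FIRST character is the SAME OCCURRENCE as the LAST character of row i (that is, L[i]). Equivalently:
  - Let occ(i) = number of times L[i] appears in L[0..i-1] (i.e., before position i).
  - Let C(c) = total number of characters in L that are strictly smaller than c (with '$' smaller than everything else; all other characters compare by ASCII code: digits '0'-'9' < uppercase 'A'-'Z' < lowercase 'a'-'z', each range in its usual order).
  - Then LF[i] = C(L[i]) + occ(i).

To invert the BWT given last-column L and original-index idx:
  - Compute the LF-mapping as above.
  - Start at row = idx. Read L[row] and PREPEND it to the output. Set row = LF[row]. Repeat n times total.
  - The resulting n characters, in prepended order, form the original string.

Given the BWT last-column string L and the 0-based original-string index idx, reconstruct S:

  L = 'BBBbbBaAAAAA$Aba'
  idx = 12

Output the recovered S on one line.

LF mapping: 7 8 9 13 14 10 11 1 2 3 4 5 0 6 15 12
Walk LF starting at row 12, prepending L[row]:
  step 1: row=12, L[12]='$', prepend. Next row=LF[12]=0
  step 2: row=0, L[0]='B', prepend. Next row=LF[0]=7
  step 3: row=7, L[7]='A', prepend. Next row=LF[7]=1
  step 4: row=1, L[1]='B', prepend. Next row=LF[1]=8
  step 5: row=8, L[8]='A', prepend. Next row=LF[8]=2
  step 6: row=2, L[2]='B', prepend. Next row=LF[2]=9
  step 7: row=9, L[9]='A', prepend. Next row=LF[9]=3
  step 8: row=3, L[3]='b', prepend. Next row=LF[3]=13
  step 9: row=13, L[13]='A', prepend. Next row=LF[13]=6
  step 10: row=6, L[6]='a', prepend. Next row=LF[6]=11
  step 11: row=11, L[11]='A', prepend. Next row=LF[11]=5
  step 12: row=5, L[5]='B', prepend. Next row=LF[5]=10
  step 13: row=10, L[10]='A', prepend. Next row=LF[10]=4
  step 14: row=4, L[4]='b', prepend. Next row=LF[4]=14
  step 15: row=14, L[14]='b', prepend. Next row=LF[14]=15
  step 16: row=15, L[15]='a', prepend. Next row=LF[15]=12
Reversed output: abbABAaAbABABAB$

Answer: abbABAaAbABABAB$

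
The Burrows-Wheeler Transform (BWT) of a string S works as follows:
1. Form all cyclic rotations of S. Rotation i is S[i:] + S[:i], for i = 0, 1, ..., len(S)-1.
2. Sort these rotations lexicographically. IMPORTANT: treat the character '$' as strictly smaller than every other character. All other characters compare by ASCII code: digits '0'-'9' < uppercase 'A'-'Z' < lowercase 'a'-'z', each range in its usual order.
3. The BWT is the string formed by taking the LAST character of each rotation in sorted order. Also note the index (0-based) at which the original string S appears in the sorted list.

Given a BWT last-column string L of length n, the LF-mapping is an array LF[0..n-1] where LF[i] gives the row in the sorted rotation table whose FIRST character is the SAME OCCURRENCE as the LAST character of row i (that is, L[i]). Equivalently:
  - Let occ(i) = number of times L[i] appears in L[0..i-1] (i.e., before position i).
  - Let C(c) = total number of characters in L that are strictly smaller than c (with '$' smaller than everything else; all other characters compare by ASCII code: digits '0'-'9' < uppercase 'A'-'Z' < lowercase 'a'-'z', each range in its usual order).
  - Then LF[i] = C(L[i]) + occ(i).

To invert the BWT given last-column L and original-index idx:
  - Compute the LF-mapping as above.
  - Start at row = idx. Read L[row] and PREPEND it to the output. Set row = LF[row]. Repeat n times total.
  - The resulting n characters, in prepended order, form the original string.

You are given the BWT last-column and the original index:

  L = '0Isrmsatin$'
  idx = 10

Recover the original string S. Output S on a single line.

Answer: transmisI0$

Derivation:
LF mapping: 1 2 8 7 5 9 3 10 4 6 0
Walk LF starting at row 10, prepending L[row]:
  step 1: row=10, L[10]='$', prepend. Next row=LF[10]=0
  step 2: row=0, L[0]='0', prepend. Next row=LF[0]=1
  step 3: row=1, L[1]='I', prepend. Next row=LF[1]=2
  step 4: row=2, L[2]='s', prepend. Next row=LF[2]=8
  step 5: row=8, L[8]='i', prepend. Next row=LF[8]=4
  step 6: row=4, L[4]='m', prepend. Next row=LF[4]=5
  step 7: row=5, L[5]='s', prepend. Next row=LF[5]=9
  step 8: row=9, L[9]='n', prepend. Next row=LF[9]=6
  step 9: row=6, L[6]='a', prepend. Next row=LF[6]=3
  step 10: row=3, L[3]='r', prepend. Next row=LF[3]=7
  step 11: row=7, L[7]='t', prepend. Next row=LF[7]=10
Reversed output: transmisI0$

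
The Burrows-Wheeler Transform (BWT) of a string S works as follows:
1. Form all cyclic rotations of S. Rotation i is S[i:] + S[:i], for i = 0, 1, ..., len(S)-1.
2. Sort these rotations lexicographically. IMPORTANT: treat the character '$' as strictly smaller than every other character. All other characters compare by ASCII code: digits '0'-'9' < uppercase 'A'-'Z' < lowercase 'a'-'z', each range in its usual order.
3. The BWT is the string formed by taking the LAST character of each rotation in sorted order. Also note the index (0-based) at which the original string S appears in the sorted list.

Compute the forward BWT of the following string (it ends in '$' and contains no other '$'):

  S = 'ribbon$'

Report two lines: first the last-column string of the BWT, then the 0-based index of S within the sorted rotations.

Answer: nibrob$
6

Derivation:
All 7 rotations (rotation i = S[i:]+S[:i]):
  rot[0] = ribbon$
  rot[1] = ibbon$r
  rot[2] = bbon$ri
  rot[3] = bon$rib
  rot[4] = on$ribb
  rot[5] = n$ribbo
  rot[6] = $ribbon
Sorted (with $ < everything):
  sorted[0] = $ribbon  (last char: 'n')
  sorted[1] = bbon$ri  (last char: 'i')
  sorted[2] = bon$rib  (last char: 'b')
  sorted[3] = ibbon$r  (last char: 'r')
  sorted[4] = n$ribbo  (last char: 'o')
  sorted[5] = on$ribb  (last char: 'b')
  sorted[6] = ribbon$  (last char: '$')
Last column: nibrob$
Original string S is at sorted index 6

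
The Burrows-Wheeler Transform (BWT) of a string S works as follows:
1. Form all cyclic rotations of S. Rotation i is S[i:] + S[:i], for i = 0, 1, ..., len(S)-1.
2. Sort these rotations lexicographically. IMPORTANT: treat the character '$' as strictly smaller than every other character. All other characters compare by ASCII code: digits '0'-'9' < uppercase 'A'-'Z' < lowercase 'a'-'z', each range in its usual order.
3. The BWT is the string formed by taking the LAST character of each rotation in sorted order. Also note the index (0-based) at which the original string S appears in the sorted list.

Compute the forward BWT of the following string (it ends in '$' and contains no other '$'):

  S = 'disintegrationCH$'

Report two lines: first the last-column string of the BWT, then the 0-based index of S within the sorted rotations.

Answer: HnCr$testdoiigina
4

Derivation:
All 17 rotations (rotation i = S[i:]+S[:i]):
  rot[0] = disintegrationCH$
  rot[1] = isintegrationCH$d
  rot[2] = sintegrationCH$di
  rot[3] = integrationCH$dis
  rot[4] = ntegrationCH$disi
  rot[5] = tegrationCH$disin
  rot[6] = egrationCH$disint
  rot[7] = grationCH$disinte
  rot[8] = rationCH$disinteg
  rot[9] = ationCH$disintegr
  rot[10] = tionCH$disintegra
  rot[11] = ionCH$disintegrat
  rot[12] = onCH$disintegrati
  rot[13] = nCH$disintegratio
  rot[14] = CH$disintegration
  rot[15] = H$disintegrationC
  rot[16] = $disintegrationCH
Sorted (with $ < everything):
  sorted[0] = $disintegrationCH  (last char: 'H')
  sorted[1] = CH$disintegration  (last char: 'n')
  sorted[2] = H$disintegrationC  (last char: 'C')
  sorted[3] = ationCH$disintegr  (last char: 'r')
  sorted[4] = disintegrationCH$  (last char: '$')
  sorted[5] = egrationCH$disint  (last char: 't')
  sorted[6] = grationCH$disinte  (last char: 'e')
  sorted[7] = integrationCH$dis  (last char: 's')
  sorted[8] = ionCH$disintegrat  (last char: 't')
  sorted[9] = isintegrationCH$d  (last char: 'd')
  sorted[10] = nCH$disintegratio  (last char: 'o')
  sorted[11] = ntegrationCH$disi  (last char: 'i')
  sorted[12] = onCH$disintegrati  (last char: 'i')
  sorted[13] = rationCH$disinteg  (last char: 'g')
  sorted[14] = sintegrationCH$di  (last char: 'i')
  sorted[15] = tegrationCH$disin  (last char: 'n')
  sorted[16] = tionCH$disintegra  (last char: 'a')
Last column: HnCr$testdoiigina
Original string S is at sorted index 4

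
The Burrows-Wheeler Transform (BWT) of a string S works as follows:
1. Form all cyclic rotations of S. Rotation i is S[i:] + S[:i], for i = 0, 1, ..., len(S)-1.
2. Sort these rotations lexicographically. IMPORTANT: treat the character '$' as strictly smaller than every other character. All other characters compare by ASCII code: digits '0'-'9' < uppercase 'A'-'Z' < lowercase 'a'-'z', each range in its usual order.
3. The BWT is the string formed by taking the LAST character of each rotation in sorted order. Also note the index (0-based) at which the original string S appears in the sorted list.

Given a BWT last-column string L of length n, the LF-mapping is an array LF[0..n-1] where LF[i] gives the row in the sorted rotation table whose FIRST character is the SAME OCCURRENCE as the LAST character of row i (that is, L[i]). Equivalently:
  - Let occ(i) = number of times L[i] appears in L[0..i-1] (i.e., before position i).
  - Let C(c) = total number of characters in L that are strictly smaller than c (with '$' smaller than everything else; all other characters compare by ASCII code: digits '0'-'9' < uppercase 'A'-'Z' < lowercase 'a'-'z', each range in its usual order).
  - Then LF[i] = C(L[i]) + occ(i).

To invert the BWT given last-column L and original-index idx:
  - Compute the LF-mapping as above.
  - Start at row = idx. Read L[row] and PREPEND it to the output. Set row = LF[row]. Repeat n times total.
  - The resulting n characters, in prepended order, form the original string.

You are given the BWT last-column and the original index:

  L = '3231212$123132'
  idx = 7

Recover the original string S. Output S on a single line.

LF mapping: 10 5 11 1 6 2 7 0 3 8 12 4 13 9
Walk LF starting at row 7, prepending L[row]:
  step 1: row=7, L[7]='$', prepend. Next row=LF[7]=0
  step 2: row=0, L[0]='3', prepend. Next row=LF[0]=10
  step 3: row=10, L[10]='3', prepend. Next row=LF[10]=12
  step 4: row=12, L[12]='3', prepend. Next row=LF[12]=13
  step 5: row=13, L[13]='2', prepend. Next row=LF[13]=9
  step 6: row=9, L[9]='2', prepend. Next row=LF[9]=8
  step 7: row=8, L[8]='1', prepend. Next row=LF[8]=3
  step 8: row=3, L[3]='1', prepend. Next row=LF[3]=1
  step 9: row=1, L[1]='2', prepend. Next row=LF[1]=5
  step 10: row=5, L[5]='1', prepend. Next row=LF[5]=2
  step 11: row=2, L[2]='3', prepend. Next row=LF[2]=11
  step 12: row=11, L[11]='1', prepend. Next row=LF[11]=4
  step 13: row=4, L[4]='2', prepend. Next row=LF[4]=6
  step 14: row=6, L[6]='2', prepend. Next row=LF[6]=7
Reversed output: 2213121122333$

Answer: 2213121122333$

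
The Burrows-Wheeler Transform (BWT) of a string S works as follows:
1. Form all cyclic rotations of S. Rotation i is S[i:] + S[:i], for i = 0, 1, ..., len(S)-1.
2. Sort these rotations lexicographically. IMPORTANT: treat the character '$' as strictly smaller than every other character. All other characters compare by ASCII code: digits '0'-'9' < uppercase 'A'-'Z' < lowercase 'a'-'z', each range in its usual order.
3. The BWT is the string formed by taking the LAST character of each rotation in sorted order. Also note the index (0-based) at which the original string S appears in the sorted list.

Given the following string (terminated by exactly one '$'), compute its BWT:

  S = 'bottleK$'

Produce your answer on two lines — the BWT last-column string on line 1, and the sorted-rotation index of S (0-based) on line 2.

All 8 rotations (rotation i = S[i:]+S[:i]):
  rot[0] = bottleK$
  rot[1] = ottleK$b
  rot[2] = ttleK$bo
  rot[3] = tleK$bot
  rot[4] = leK$bott
  rot[5] = eK$bottl
  rot[6] = K$bottle
  rot[7] = $bottleK
Sorted (with $ < everything):
  sorted[0] = $bottleK  (last char: 'K')
  sorted[1] = K$bottle  (last char: 'e')
  sorted[2] = bottleK$  (last char: '$')
  sorted[3] = eK$bottl  (last char: 'l')
  sorted[4] = leK$bott  (last char: 't')
  sorted[5] = ottleK$b  (last char: 'b')
  sorted[6] = tleK$bot  (last char: 't')
  sorted[7] = ttleK$bo  (last char: 'o')
Last column: Ke$ltbto
Original string S is at sorted index 2

Answer: Ke$ltbto
2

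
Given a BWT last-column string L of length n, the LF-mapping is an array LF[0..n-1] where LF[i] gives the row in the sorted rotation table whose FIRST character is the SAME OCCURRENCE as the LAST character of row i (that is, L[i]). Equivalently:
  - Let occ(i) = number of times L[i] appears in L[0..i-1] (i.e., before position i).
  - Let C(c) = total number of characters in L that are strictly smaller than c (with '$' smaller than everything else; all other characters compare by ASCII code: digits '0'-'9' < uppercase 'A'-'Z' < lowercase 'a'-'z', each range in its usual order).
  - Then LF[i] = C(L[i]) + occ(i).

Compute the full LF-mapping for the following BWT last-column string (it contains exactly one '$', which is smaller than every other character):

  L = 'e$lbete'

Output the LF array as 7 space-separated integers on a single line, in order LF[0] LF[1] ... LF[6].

Char counts: '$':1, 'b':1, 'e':3, 'l':1, 't':1
C (first-col start): C('$')=0, C('b')=1, C('e')=2, C('l')=5, C('t')=6
L[0]='e': occ=0, LF[0]=C('e')+0=2+0=2
L[1]='$': occ=0, LF[1]=C('$')+0=0+0=0
L[2]='l': occ=0, LF[2]=C('l')+0=5+0=5
L[3]='b': occ=0, LF[3]=C('b')+0=1+0=1
L[4]='e': occ=1, LF[4]=C('e')+1=2+1=3
L[5]='t': occ=0, LF[5]=C('t')+0=6+0=6
L[6]='e': occ=2, LF[6]=C('e')+2=2+2=4

Answer: 2 0 5 1 3 6 4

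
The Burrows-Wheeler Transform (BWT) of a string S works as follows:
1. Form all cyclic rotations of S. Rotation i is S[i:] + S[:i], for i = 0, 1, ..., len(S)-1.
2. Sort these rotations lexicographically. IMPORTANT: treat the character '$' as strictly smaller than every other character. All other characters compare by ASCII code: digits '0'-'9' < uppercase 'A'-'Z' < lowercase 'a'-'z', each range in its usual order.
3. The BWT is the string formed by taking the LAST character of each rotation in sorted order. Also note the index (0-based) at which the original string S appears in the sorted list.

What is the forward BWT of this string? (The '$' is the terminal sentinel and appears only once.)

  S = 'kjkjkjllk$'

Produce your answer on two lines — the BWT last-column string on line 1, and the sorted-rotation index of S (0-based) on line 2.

All 10 rotations (rotation i = S[i:]+S[:i]):
  rot[0] = kjkjkjllk$
  rot[1] = jkjkjllk$k
  rot[2] = kjkjllk$kj
  rot[3] = jkjllk$kjk
  rot[4] = kjllk$kjkj
  rot[5] = jllk$kjkjk
  rot[6] = llk$kjkjkj
  rot[7] = lk$kjkjkjl
  rot[8] = k$kjkjkjll
  rot[9] = $kjkjkjllk
Sorted (with $ < everything):
  sorted[0] = $kjkjkjllk  (last char: 'k')
  sorted[1] = jkjkjllk$k  (last char: 'k')
  sorted[2] = jkjllk$kjk  (last char: 'k')
  sorted[3] = jllk$kjkjk  (last char: 'k')
  sorted[4] = k$kjkjkjll  (last char: 'l')
  sorted[5] = kjkjkjllk$  (last char: '$')
  sorted[6] = kjkjllk$kj  (last char: 'j')
  sorted[7] = kjllk$kjkj  (last char: 'j')
  sorted[8] = lk$kjkjkjl  (last char: 'l')
  sorted[9] = llk$kjkjkj  (last char: 'j')
Last column: kkkkl$jjlj
Original string S is at sorted index 5

Answer: kkkkl$jjlj
5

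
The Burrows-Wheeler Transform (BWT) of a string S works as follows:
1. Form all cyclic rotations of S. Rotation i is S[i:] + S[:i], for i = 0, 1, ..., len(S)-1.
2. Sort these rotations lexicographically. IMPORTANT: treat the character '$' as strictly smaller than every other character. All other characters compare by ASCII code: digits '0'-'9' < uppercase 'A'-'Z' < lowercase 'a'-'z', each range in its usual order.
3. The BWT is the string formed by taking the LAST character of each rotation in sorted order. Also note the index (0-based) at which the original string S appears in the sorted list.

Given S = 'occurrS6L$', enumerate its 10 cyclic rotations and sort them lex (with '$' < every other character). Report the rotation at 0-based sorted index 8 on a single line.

Answer: rrS6L$occu

Derivation:
All 10 rotations (rotation i = S[i:]+S[:i]):
  rot[0] = occurrS6L$
  rot[1] = ccurrS6L$o
  rot[2] = currS6L$oc
  rot[3] = urrS6L$occ
  rot[4] = rrS6L$occu
  rot[5] = rS6L$occur
  rot[6] = S6L$occurr
  rot[7] = 6L$occurrS
  rot[8] = L$occurrS6
  rot[9] = $occurrS6L
Sorted (with $ < everything):
  sorted[0] = $occurrS6L
  sorted[1] = 6L$occurrS
  sorted[2] = L$occurrS6
  sorted[3] = S6L$occurr
  sorted[4] = ccurrS6L$o
  sorted[5] = currS6L$oc
  sorted[6] = occurrS6L$
  sorted[7] = rS6L$occur
  sorted[8] = rrS6L$occu
  sorted[9] = urrS6L$occ
sorted[8] = rrS6L$occu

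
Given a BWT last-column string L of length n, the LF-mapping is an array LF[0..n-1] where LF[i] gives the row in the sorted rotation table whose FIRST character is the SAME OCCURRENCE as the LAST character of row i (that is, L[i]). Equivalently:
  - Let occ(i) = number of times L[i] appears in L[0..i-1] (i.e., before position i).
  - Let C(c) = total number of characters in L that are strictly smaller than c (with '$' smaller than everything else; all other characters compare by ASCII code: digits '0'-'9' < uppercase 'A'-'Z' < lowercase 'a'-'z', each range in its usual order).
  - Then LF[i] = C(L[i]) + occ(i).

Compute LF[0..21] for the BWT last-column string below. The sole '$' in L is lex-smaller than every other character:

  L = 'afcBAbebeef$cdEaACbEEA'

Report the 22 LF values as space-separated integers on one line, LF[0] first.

Answer: 9 20 14 4 1 11 17 12 18 19 21 0 15 16 6 10 2 5 13 7 8 3

Derivation:
Char counts: '$':1, 'A':3, 'B':1, 'C':1, 'E':3, 'a':2, 'b':3, 'c':2, 'd':1, 'e':3, 'f':2
C (first-col start): C('$')=0, C('A')=1, C('B')=4, C('C')=5, C('E')=6, C('a')=9, C('b')=11, C('c')=14, C('d')=16, C('e')=17, C('f')=20
L[0]='a': occ=0, LF[0]=C('a')+0=9+0=9
L[1]='f': occ=0, LF[1]=C('f')+0=20+0=20
L[2]='c': occ=0, LF[2]=C('c')+0=14+0=14
L[3]='B': occ=0, LF[3]=C('B')+0=4+0=4
L[4]='A': occ=0, LF[4]=C('A')+0=1+0=1
L[5]='b': occ=0, LF[5]=C('b')+0=11+0=11
L[6]='e': occ=0, LF[6]=C('e')+0=17+0=17
L[7]='b': occ=1, LF[7]=C('b')+1=11+1=12
L[8]='e': occ=1, LF[8]=C('e')+1=17+1=18
L[9]='e': occ=2, LF[9]=C('e')+2=17+2=19
L[10]='f': occ=1, LF[10]=C('f')+1=20+1=21
L[11]='$': occ=0, LF[11]=C('$')+0=0+0=0
L[12]='c': occ=1, LF[12]=C('c')+1=14+1=15
L[13]='d': occ=0, LF[13]=C('d')+0=16+0=16
L[14]='E': occ=0, LF[14]=C('E')+0=6+0=6
L[15]='a': occ=1, LF[15]=C('a')+1=9+1=10
L[16]='A': occ=1, LF[16]=C('A')+1=1+1=2
L[17]='C': occ=0, LF[17]=C('C')+0=5+0=5
L[18]='b': occ=2, LF[18]=C('b')+2=11+2=13
L[19]='E': occ=1, LF[19]=C('E')+1=6+1=7
L[20]='E': occ=2, LF[20]=C('E')+2=6+2=8
L[21]='A': occ=2, LF[21]=C('A')+2=1+2=3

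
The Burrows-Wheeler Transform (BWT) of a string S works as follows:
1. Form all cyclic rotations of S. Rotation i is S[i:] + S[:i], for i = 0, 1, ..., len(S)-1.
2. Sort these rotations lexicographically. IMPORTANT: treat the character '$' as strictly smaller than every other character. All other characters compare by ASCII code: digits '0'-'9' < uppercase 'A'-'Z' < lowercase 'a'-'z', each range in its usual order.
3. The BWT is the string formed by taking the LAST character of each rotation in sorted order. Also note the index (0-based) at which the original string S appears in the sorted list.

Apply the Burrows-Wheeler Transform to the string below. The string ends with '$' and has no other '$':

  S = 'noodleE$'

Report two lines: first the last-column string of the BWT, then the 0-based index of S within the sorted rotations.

Answer: Eeold$on
5

Derivation:
All 8 rotations (rotation i = S[i:]+S[:i]):
  rot[0] = noodleE$
  rot[1] = oodleE$n
  rot[2] = odleE$no
  rot[3] = dleE$noo
  rot[4] = leE$nood
  rot[5] = eE$noodl
  rot[6] = E$noodle
  rot[7] = $noodleE
Sorted (with $ < everything):
  sorted[0] = $noodleE  (last char: 'E')
  sorted[1] = E$noodle  (last char: 'e')
  sorted[2] = dleE$noo  (last char: 'o')
  sorted[3] = eE$noodl  (last char: 'l')
  sorted[4] = leE$nood  (last char: 'd')
  sorted[5] = noodleE$  (last char: '$')
  sorted[6] = odleE$no  (last char: 'o')
  sorted[7] = oodleE$n  (last char: 'n')
Last column: Eeold$on
Original string S is at sorted index 5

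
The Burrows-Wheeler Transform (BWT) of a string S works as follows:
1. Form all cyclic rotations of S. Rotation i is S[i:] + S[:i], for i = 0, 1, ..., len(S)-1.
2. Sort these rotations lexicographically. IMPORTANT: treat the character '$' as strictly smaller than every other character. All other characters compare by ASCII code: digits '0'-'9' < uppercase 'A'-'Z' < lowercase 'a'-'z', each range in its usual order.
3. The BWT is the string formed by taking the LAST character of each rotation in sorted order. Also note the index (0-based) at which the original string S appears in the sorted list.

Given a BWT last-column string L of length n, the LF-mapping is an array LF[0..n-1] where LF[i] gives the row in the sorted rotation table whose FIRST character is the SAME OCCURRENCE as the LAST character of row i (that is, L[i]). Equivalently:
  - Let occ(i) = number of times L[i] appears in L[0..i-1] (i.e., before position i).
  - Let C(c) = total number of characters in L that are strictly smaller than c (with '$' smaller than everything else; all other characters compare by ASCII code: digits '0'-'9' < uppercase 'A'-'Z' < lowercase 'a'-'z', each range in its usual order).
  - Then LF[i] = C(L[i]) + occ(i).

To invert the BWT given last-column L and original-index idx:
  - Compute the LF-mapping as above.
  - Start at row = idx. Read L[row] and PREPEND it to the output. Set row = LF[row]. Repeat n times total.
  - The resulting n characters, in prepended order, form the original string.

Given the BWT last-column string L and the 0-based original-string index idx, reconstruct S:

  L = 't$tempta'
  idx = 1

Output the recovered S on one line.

LF mapping: 5 0 6 2 3 4 7 1
Walk LF starting at row 1, prepending L[row]:
  step 1: row=1, L[1]='$', prepend. Next row=LF[1]=0
  step 2: row=0, L[0]='t', prepend. Next row=LF[0]=5
  step 3: row=5, L[5]='p', prepend. Next row=LF[5]=4
  step 4: row=4, L[4]='m', prepend. Next row=LF[4]=3
  step 5: row=3, L[3]='e', prepend. Next row=LF[3]=2
  step 6: row=2, L[2]='t', prepend. Next row=LF[2]=6
  step 7: row=6, L[6]='t', prepend. Next row=LF[6]=7
  step 8: row=7, L[7]='a', prepend. Next row=LF[7]=1
Reversed output: attempt$

Answer: attempt$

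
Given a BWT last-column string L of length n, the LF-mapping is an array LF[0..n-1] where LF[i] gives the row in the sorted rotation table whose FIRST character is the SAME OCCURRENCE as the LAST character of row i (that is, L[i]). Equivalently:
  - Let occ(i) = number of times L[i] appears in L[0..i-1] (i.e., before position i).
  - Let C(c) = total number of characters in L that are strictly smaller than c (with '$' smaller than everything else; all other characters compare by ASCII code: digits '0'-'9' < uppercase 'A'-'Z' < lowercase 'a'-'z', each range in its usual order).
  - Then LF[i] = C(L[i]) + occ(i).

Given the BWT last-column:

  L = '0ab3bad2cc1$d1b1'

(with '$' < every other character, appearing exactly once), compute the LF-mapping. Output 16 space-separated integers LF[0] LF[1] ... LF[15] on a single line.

Answer: 1 7 9 6 10 8 14 5 12 13 2 0 15 3 11 4

Derivation:
Char counts: '$':1, '0':1, '1':3, '2':1, '3':1, 'a':2, 'b':3, 'c':2, 'd':2
C (first-col start): C('$')=0, C('0')=1, C('1')=2, C('2')=5, C('3')=6, C('a')=7, C('b')=9, C('c')=12, C('d')=14
L[0]='0': occ=0, LF[0]=C('0')+0=1+0=1
L[1]='a': occ=0, LF[1]=C('a')+0=7+0=7
L[2]='b': occ=0, LF[2]=C('b')+0=9+0=9
L[3]='3': occ=0, LF[3]=C('3')+0=6+0=6
L[4]='b': occ=1, LF[4]=C('b')+1=9+1=10
L[5]='a': occ=1, LF[5]=C('a')+1=7+1=8
L[6]='d': occ=0, LF[6]=C('d')+0=14+0=14
L[7]='2': occ=0, LF[7]=C('2')+0=5+0=5
L[8]='c': occ=0, LF[8]=C('c')+0=12+0=12
L[9]='c': occ=1, LF[9]=C('c')+1=12+1=13
L[10]='1': occ=0, LF[10]=C('1')+0=2+0=2
L[11]='$': occ=0, LF[11]=C('$')+0=0+0=0
L[12]='d': occ=1, LF[12]=C('d')+1=14+1=15
L[13]='1': occ=1, LF[13]=C('1')+1=2+1=3
L[14]='b': occ=2, LF[14]=C('b')+2=9+2=11
L[15]='1': occ=2, LF[15]=C('1')+2=2+2=4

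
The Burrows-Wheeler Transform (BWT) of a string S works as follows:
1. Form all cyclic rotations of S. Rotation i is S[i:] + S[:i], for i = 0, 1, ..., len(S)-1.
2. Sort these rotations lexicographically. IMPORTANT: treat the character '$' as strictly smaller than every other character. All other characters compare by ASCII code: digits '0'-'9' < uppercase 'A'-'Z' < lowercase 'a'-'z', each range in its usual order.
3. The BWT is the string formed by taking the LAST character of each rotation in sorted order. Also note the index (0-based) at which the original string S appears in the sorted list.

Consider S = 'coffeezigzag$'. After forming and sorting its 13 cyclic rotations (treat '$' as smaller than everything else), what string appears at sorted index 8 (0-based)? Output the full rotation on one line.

Answer: gzag$coffeezi

Derivation:
All 13 rotations (rotation i = S[i:]+S[:i]):
  rot[0] = coffeezigzag$
  rot[1] = offeezigzag$c
  rot[2] = ffeezigzag$co
  rot[3] = feezigzag$cof
  rot[4] = eezigzag$coff
  rot[5] = ezigzag$coffe
  rot[6] = zigzag$coffee
  rot[7] = igzag$coffeez
  rot[8] = gzag$coffeezi
  rot[9] = zag$coffeezig
  rot[10] = ag$coffeezigz
  rot[11] = g$coffeezigza
  rot[12] = $coffeezigzag
Sorted (with $ < everything):
  sorted[0] = $coffeezigzag
  sorted[1] = ag$coffeezigz
  sorted[2] = coffeezigzag$
  sorted[3] = eezigzag$coff
  sorted[4] = ezigzag$coffe
  sorted[5] = feezigzag$cof
  sorted[6] = ffeezigzag$co
  sorted[7] = g$coffeezigza
  sorted[8] = gzag$coffeezi
  sorted[9] = igzag$coffeez
  sorted[10] = offeezigzag$c
  sorted[11] = zag$coffeezig
  sorted[12] = zigzag$coffee
sorted[8] = gzag$coffeezi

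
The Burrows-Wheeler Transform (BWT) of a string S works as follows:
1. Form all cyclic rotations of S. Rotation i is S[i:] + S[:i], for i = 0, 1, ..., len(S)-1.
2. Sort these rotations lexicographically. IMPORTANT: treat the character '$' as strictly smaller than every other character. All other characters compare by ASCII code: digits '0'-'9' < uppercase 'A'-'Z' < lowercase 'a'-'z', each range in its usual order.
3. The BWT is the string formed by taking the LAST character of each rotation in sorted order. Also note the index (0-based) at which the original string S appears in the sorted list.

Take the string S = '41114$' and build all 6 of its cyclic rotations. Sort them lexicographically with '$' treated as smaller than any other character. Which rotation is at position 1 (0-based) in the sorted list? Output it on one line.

Answer: 1114$4

Derivation:
All 6 rotations (rotation i = S[i:]+S[:i]):
  rot[0] = 41114$
  rot[1] = 1114$4
  rot[2] = 114$41
  rot[3] = 14$411
  rot[4] = 4$4111
  rot[5] = $41114
Sorted (with $ < everything):
  sorted[0] = $41114
  sorted[1] = 1114$4
  sorted[2] = 114$41
  sorted[3] = 14$411
  sorted[4] = 4$4111
  sorted[5] = 41114$
sorted[1] = 1114$4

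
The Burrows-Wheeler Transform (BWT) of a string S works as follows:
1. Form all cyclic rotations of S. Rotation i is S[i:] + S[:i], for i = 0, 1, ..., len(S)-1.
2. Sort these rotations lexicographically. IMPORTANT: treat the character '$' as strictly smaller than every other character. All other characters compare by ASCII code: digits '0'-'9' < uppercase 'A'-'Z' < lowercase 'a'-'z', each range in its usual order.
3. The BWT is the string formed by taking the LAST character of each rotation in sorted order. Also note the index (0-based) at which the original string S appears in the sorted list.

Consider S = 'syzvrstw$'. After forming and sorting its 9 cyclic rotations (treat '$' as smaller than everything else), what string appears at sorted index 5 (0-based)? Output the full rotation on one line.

All 9 rotations (rotation i = S[i:]+S[:i]):
  rot[0] = syzvrstw$
  rot[1] = yzvrstw$s
  rot[2] = zvrstw$sy
  rot[3] = vrstw$syz
  rot[4] = rstw$syzv
  rot[5] = stw$syzvr
  rot[6] = tw$syzvrs
  rot[7] = w$syzvrst
  rot[8] = $syzvrstw
Sorted (with $ < everything):
  sorted[0] = $syzvrstw
  sorted[1] = rstw$syzv
  sorted[2] = stw$syzvr
  sorted[3] = syzvrstw$
  sorted[4] = tw$syzvrs
  sorted[5] = vrstw$syz
  sorted[6] = w$syzvrst
  sorted[7] = yzvrstw$s
  sorted[8] = zvrstw$sy
sorted[5] = vrstw$syz

Answer: vrstw$syz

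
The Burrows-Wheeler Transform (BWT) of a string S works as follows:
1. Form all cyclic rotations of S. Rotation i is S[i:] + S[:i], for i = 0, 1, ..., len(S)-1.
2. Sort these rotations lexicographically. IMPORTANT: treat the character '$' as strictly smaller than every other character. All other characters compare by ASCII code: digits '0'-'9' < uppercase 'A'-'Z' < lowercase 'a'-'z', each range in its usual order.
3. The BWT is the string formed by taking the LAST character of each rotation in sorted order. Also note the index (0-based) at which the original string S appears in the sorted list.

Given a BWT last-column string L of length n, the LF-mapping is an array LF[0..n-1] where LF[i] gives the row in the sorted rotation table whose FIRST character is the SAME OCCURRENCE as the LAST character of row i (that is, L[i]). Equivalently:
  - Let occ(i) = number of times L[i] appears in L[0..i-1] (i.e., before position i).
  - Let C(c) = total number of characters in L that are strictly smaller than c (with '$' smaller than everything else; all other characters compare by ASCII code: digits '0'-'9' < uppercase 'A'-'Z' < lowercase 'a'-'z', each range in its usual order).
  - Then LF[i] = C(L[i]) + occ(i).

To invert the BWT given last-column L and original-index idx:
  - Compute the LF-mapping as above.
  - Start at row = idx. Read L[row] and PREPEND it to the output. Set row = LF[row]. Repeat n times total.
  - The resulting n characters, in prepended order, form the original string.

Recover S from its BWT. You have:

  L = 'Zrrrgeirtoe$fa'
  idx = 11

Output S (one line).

Answer: refrigeratorZ$

Derivation:
LF mapping: 1 9 10 11 6 3 7 12 13 8 4 0 5 2
Walk LF starting at row 11, prepending L[row]:
  step 1: row=11, L[11]='$', prepend. Next row=LF[11]=0
  step 2: row=0, L[0]='Z', prepend. Next row=LF[0]=1
  step 3: row=1, L[1]='r', prepend. Next row=LF[1]=9
  step 4: row=9, L[9]='o', prepend. Next row=LF[9]=8
  step 5: row=8, L[8]='t', prepend. Next row=LF[8]=13
  step 6: row=13, L[13]='a', prepend. Next row=LF[13]=2
  step 7: row=2, L[2]='r', prepend. Next row=LF[2]=10
  step 8: row=10, L[10]='e', prepend. Next row=LF[10]=4
  step 9: row=4, L[4]='g', prepend. Next row=LF[4]=6
  step 10: row=6, L[6]='i', prepend. Next row=LF[6]=7
  step 11: row=7, L[7]='r', prepend. Next row=LF[7]=12
  step 12: row=12, L[12]='f', prepend. Next row=LF[12]=5
  step 13: row=5, L[5]='e', prepend. Next row=LF[5]=3
  step 14: row=3, L[3]='r', prepend. Next row=LF[3]=11
Reversed output: refrigeratorZ$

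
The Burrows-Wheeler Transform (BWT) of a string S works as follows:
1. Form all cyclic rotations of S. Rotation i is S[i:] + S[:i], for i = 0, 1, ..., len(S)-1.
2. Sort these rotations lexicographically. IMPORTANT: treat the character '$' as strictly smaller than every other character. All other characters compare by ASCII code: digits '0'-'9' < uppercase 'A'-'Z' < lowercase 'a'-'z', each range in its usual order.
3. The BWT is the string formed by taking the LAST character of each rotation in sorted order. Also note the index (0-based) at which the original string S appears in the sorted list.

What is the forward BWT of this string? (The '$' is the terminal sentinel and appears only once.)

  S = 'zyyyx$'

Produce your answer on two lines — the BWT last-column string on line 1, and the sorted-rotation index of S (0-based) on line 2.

All 6 rotations (rotation i = S[i:]+S[:i]):
  rot[0] = zyyyx$
  rot[1] = yyyx$z
  rot[2] = yyx$zy
  rot[3] = yx$zyy
  rot[4] = x$zyyy
  rot[5] = $zyyyx
Sorted (with $ < everything):
  sorted[0] = $zyyyx  (last char: 'x')
  sorted[1] = x$zyyy  (last char: 'y')
  sorted[2] = yx$zyy  (last char: 'y')
  sorted[3] = yyx$zy  (last char: 'y')
  sorted[4] = yyyx$z  (last char: 'z')
  sorted[5] = zyyyx$  (last char: '$')
Last column: xyyyz$
Original string S is at sorted index 5

Answer: xyyyz$
5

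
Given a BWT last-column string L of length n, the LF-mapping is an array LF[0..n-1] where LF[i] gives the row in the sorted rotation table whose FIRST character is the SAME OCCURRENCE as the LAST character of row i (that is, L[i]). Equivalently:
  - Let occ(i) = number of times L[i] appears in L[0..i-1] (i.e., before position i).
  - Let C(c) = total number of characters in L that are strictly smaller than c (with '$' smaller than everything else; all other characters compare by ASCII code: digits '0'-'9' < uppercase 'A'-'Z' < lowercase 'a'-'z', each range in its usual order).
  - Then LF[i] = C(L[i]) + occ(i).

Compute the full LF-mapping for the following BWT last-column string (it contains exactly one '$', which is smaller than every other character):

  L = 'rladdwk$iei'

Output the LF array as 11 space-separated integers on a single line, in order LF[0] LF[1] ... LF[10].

Char counts: '$':1, 'a':1, 'd':2, 'e':1, 'i':2, 'k':1, 'l':1, 'r':1, 'w':1
C (first-col start): C('$')=0, C('a')=1, C('d')=2, C('e')=4, C('i')=5, C('k')=7, C('l')=8, C('r')=9, C('w')=10
L[0]='r': occ=0, LF[0]=C('r')+0=9+0=9
L[1]='l': occ=0, LF[1]=C('l')+0=8+0=8
L[2]='a': occ=0, LF[2]=C('a')+0=1+0=1
L[3]='d': occ=0, LF[3]=C('d')+0=2+0=2
L[4]='d': occ=1, LF[4]=C('d')+1=2+1=3
L[5]='w': occ=0, LF[5]=C('w')+0=10+0=10
L[6]='k': occ=0, LF[6]=C('k')+0=7+0=7
L[7]='$': occ=0, LF[7]=C('$')+0=0+0=0
L[8]='i': occ=0, LF[8]=C('i')+0=5+0=5
L[9]='e': occ=0, LF[9]=C('e')+0=4+0=4
L[10]='i': occ=1, LF[10]=C('i')+1=5+1=6

Answer: 9 8 1 2 3 10 7 0 5 4 6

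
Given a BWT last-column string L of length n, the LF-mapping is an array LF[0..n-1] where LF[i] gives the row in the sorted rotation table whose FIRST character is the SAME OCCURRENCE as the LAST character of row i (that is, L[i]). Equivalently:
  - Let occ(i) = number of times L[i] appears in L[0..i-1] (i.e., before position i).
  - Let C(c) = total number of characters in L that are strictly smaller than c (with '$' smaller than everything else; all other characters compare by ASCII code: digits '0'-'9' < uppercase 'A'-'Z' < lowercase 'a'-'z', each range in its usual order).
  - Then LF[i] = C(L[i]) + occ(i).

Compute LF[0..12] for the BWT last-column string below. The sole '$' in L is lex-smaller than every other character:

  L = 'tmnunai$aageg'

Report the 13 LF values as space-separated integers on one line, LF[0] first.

Answer: 11 8 9 12 10 1 7 0 2 3 5 4 6

Derivation:
Char counts: '$':1, 'a':3, 'e':1, 'g':2, 'i':1, 'm':1, 'n':2, 't':1, 'u':1
C (first-col start): C('$')=0, C('a')=1, C('e')=4, C('g')=5, C('i')=7, C('m')=8, C('n')=9, C('t')=11, C('u')=12
L[0]='t': occ=0, LF[0]=C('t')+0=11+0=11
L[1]='m': occ=0, LF[1]=C('m')+0=8+0=8
L[2]='n': occ=0, LF[2]=C('n')+0=9+0=9
L[3]='u': occ=0, LF[3]=C('u')+0=12+0=12
L[4]='n': occ=1, LF[4]=C('n')+1=9+1=10
L[5]='a': occ=0, LF[5]=C('a')+0=1+0=1
L[6]='i': occ=0, LF[6]=C('i')+0=7+0=7
L[7]='$': occ=0, LF[7]=C('$')+0=0+0=0
L[8]='a': occ=1, LF[8]=C('a')+1=1+1=2
L[9]='a': occ=2, LF[9]=C('a')+2=1+2=3
L[10]='g': occ=0, LF[10]=C('g')+0=5+0=5
L[11]='e': occ=0, LF[11]=C('e')+0=4+0=4
L[12]='g': occ=1, LF[12]=C('g')+1=5+1=6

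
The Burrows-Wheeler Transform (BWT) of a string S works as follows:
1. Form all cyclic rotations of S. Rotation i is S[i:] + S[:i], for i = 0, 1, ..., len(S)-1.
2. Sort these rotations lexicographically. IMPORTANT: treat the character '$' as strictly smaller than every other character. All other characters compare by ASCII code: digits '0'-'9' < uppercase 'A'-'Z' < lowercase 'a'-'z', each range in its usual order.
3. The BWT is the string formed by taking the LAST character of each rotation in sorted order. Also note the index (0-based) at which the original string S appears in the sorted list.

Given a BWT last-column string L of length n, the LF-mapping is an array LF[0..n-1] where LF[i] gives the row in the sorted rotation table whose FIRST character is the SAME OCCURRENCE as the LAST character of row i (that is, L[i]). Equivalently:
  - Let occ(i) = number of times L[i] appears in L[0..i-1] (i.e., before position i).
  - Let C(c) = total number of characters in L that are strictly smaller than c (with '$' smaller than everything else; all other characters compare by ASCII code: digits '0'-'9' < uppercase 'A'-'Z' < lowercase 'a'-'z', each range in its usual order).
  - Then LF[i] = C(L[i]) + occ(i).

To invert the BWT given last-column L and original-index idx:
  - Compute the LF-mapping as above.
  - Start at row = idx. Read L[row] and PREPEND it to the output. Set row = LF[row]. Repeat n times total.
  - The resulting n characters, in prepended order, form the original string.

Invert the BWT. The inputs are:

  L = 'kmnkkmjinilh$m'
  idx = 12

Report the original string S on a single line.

Answer: nikjkimhmnlmk$

Derivation:
LF mapping: 5 9 12 6 7 10 4 2 13 3 8 1 0 11
Walk LF starting at row 12, prepending L[row]:
  step 1: row=12, L[12]='$', prepend. Next row=LF[12]=0
  step 2: row=0, L[0]='k', prepend. Next row=LF[0]=5
  step 3: row=5, L[5]='m', prepend. Next row=LF[5]=10
  step 4: row=10, L[10]='l', prepend. Next row=LF[10]=8
  step 5: row=8, L[8]='n', prepend. Next row=LF[8]=13
  step 6: row=13, L[13]='m', prepend. Next row=LF[13]=11
  step 7: row=11, L[11]='h', prepend. Next row=LF[11]=1
  step 8: row=1, L[1]='m', prepend. Next row=LF[1]=9
  step 9: row=9, L[9]='i', prepend. Next row=LF[9]=3
  step 10: row=3, L[3]='k', prepend. Next row=LF[3]=6
  step 11: row=6, L[6]='j', prepend. Next row=LF[6]=4
  step 12: row=4, L[4]='k', prepend. Next row=LF[4]=7
  step 13: row=7, L[7]='i', prepend. Next row=LF[7]=2
  step 14: row=2, L[2]='n', prepend. Next row=LF[2]=12
Reversed output: nikjkimhmnlmk$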